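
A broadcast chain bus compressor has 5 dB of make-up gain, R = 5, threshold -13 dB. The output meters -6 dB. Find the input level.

Before make-up, the level was -6 − 5 = -11 dB.
Post-compression overshoot = -11 − (-13) = 2 dB.
Before 5:1 compression the overshoot was 2 × 5 = 10 dB, so input = -13 + 10 = -3 dB.

-3 dB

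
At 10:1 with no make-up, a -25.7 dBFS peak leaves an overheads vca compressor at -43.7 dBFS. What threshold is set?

Gain reduction = -25.7 − (-43.7) = 18 dB; output overshoot = GR / (R − 1) = 18 / 9 = 2 dB.
Threshold = output − output overshoot = -43.7 − 2 = -45.7 dBFS.

-45.7 dBFS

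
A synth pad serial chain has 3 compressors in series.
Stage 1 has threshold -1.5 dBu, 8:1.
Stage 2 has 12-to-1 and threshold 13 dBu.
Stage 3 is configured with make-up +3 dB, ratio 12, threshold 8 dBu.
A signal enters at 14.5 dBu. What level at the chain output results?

3.5 dBu

Stage 1: 16 dB above -1.5 dBu, reduced 8:1 to 2 dB above → 0.5 dBu.
Stage 2: 0.5 dBu is at or below the 13 dBu threshold — no compression; output 0.5 dBu.
Stage 3: 0.5 dBu ≤ 8 dBu, so stage 3 doesn't engage; make-up brings it to 3.5 dBu.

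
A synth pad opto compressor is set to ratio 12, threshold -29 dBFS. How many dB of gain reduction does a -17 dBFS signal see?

11 dB

The signal is 12 dB above threshold.
A 12:1 ratio leaves 1 dB of that excess.
Gain reduction = 12 − 1 = 11 dB.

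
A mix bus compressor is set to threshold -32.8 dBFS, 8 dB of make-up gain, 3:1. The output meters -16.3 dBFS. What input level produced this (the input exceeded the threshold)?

-7.3 dBFS

Remove make-up: -16.3 − 8 = -24.3 dBFS.
The compressed level sits -24.3 − (-32.8) = 8.5 dB over threshold.
Undo the ratio: input overshoot = 8.5 × 3 = 25.5 dB, giving input = -7.3 dBFS.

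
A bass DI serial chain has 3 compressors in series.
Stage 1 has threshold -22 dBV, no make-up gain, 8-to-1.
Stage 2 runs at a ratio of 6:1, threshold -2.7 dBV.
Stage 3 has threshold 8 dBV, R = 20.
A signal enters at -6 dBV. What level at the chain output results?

Stage 1: 16 dB above -22 dBV, reduced 8:1 to 2 dB above → -20 dBV.
Stage 2: -20 dBV is at or below the -2.7 dBV threshold — no compression; output -20 dBV.
Stage 3: -20 dBV is at or below the 8 dBV threshold — no compression; output -20 dBV.

-20 dBV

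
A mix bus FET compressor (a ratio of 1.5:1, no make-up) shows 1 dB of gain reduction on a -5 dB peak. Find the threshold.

Gain reduction = -5 − (-6) = 1 dB; output overshoot = GR / (R − 1) = 1 / 0.5 = 2 dB.
Threshold = output − output overshoot = -6 − 2 = -8 dB.

-8 dB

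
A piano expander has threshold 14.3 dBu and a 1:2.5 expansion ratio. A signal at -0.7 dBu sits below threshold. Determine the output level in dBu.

Below threshold, a 1:2.5 expander applies gain = (2.5−1)×(T − x) of attenuation.
(2.5−1) × 15 = 22.5 dB, so output = -0.7 − 22.5 = -23.2 dBu.

-23.2 dBu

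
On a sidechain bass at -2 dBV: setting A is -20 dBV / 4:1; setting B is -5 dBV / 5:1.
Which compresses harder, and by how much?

A: GR = 18 − 18/4 = 13.5 dB.
B: GR = 3 − 3/5 = 2.4 dB.
A reduces 11.1 dB more.

A, by 11.1 dB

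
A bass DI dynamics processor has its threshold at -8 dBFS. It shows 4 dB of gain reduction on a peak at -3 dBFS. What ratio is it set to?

Input overshoot = -3 − (-8) = 5 dB.
Output overshoot = 5 − 4 = 1 dB.
Ratio = input overshoot / output overshoot = 5 / 1 = 5.

5:1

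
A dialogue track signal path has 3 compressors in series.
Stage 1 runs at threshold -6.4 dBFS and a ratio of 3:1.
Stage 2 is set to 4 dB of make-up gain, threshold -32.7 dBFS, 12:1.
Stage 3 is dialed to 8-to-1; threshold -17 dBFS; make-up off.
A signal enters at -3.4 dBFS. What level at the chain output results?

Stage 1: 3 dB above -6.4 dBFS, reduced 3:1 to 1 dB above → -5.4 dBFS.
Stage 2: overshoot 27.3 dB → 27.3/12 = 2.275 dB → -30.425 dBFS; +4 dB make-up → -26.425 dBFS.
Stage 3: below threshold (-26.425 ≤ -17); passes unchanged; output -26.425 dBFS.

-26.425 dBFS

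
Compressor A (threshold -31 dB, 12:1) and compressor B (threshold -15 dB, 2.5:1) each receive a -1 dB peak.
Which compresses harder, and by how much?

A: overshoot 30 dB → output overshoot 2.5 dB → GR 27.5 dB.
B: overshoot 14 dB → output overshoot 5.6 dB → GR 8.4 dB.
A applies 19.1 dB more gain reduction.

A, by 19.1 dB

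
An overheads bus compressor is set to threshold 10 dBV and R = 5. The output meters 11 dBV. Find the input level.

15 dBV

Post-compression overshoot = 11 − 10 = 1 dB.
Before 5:1 compression the overshoot was 1 × 5 = 5 dB, so input = 10 + 5 = 15 dBV.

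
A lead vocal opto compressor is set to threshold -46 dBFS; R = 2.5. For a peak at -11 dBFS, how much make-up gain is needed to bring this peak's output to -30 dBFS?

2 dB

Without make-up, output = threshold + overshoot/2.5 = -46 + 14 = -32 dBFS.
Gap to target: 2 dB.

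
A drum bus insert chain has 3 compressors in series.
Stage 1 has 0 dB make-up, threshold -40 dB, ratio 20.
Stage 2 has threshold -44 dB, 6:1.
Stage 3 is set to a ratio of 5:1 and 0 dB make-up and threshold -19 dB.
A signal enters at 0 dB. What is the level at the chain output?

-43 dB

Stage 1: 0 dB is 40 dB over -40 dB; at 20:1 that becomes 2 dB over, giving -38 dB.
Stage 2: -38 dB is 6 dB over -44 dB; at 6:1 that becomes 1 dB over, giving -43 dB.
Stage 3: -43 dB ≤ -19 dB, so stage 3 doesn't engage; output -43 dB.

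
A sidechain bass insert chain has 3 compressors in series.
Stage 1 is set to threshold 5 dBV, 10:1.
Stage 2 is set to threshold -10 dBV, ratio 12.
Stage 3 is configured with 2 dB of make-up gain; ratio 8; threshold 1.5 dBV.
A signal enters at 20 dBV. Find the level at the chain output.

Stage 1: overshoot 15 dB → 15/10 = 1.5 dB → 6.5 dBV.
Stage 2: overshoot 16.5 dB → 16.5/12 = 1.375 dB → -8.625 dBV.
Stage 3: -8.625 dBV is at or below the 1.5 dBV threshold — no compression; make-up brings it to -6.625 dBV.

-6.625 dBV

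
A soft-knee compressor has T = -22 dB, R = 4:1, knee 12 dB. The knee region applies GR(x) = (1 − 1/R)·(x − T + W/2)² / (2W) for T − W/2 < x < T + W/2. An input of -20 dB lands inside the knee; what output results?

x − T + W/2 = -20 − (-22) + 6 = 8.
GR = (1 − 1/4) × 8² / 24 = 0.75 × 64 / 24 = 2 dB.
Output = -20 − 2 = -22 dB.

-22 dB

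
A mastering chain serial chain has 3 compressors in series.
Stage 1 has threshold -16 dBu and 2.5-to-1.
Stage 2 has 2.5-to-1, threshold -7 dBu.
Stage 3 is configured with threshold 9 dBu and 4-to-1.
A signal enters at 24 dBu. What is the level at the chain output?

-4.2 dBu

Stage 1: 24 dBu is 40 dB over -16 dBu; at 2.5:1 that becomes 16 dB over, giving 0 dBu.
Stage 2: overshoot 7 dB → 7/2.5 = 2.8 dB → -4.2 dBu.
Stage 3: -4.2 dBu ≤ 9 dBu, so stage 3 doesn't engage; output -4.2 dBu.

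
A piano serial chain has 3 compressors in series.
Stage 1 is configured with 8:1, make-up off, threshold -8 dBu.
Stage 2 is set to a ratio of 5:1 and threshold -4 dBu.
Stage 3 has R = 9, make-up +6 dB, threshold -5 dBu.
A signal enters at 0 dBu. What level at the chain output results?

-1 dBu

Stage 1: overshoot 8 dB → 8/8 = 1 dB → -7 dBu.
Stage 2: below threshold (-7 ≤ -4); passes unchanged; output -7 dBu.
Stage 3: -7 dBu ≤ -5 dBu, so stage 3 doesn't engage; make-up brings it to -1 dBu.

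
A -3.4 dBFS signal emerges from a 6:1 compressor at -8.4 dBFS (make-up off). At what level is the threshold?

-9.4 dBFS

Let T be the threshold. Output overshoot = (input overshoot)/R, so -8.4 − T = (-3.4 − T)/6.
6·(-8.4 − T) = -3.4 − T → 5·T = -50.4 − (-3.4) = -47.
T = -47/5 = -9.4 dBFS.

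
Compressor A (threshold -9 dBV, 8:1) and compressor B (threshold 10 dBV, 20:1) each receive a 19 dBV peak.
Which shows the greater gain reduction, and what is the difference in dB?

A: GR = 28 − 28/8 = 24.5 dB.
B: GR = 9 − 9/20 = 8.55 dB.
A reduces 15.95 dB more.

A, by 15.95 dB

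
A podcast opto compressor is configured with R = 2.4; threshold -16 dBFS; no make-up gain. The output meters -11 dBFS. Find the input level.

The compressed level sits -11 − (-16) = 5 dB over threshold.
Undo the ratio: input overshoot = 5 × 2.4 = 12 dB, giving input = -4 dBFS.

-4 dBFS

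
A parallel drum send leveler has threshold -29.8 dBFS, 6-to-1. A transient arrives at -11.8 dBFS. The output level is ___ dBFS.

-11.8 dBFS sits 18 dB over threshold.
At 6:1 the overshoot is divided by 6, leaving 3 dB above threshold.
That puts the output at -26.8 dBFS.

-26.8 dBFS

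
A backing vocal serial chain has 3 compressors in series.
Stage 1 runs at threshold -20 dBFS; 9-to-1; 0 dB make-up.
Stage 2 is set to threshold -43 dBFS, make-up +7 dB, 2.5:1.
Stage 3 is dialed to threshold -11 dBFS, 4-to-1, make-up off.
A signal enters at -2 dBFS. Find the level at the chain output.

-26 dBFS

Stage 1: overshoot 18 dB → 18/9 = 2 dB → -18 dBFS.
Stage 2: 25 dB above -43 dBFS, reduced 2.5:1 to 10 dB above → -33 dBFS; +7 dB make-up → -26 dBFS.
Stage 3: -26 dBFS ≤ -11 dBFS, so stage 3 doesn't engage; output -26 dBFS.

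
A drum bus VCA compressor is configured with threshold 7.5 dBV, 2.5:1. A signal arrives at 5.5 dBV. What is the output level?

5.5 dBV

5.5 dBV is 2 dB below the 7.5 dBV threshold, so no gain reduction is applied.
Output = input = 5.5 dBV.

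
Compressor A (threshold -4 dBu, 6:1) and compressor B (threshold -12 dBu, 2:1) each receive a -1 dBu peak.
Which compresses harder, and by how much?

A: GR = 3 − 3/6 = 2.5 dB.
B: GR = 11 − 11/2 = 5.5 dB.
Difference: 3 dB in favour of B.

B, by 3 dB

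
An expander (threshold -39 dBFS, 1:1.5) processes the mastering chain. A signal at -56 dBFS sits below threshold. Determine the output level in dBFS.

-64.5 dBFS

The input is 17 dB below the -39 dBFS threshold.
A 1:1.5 expander multiplies undershoot by 1.5: 17 × 1.5 = 25.5 dB below threshold.
Output = -39 − 25.5 = -64.5 dBFS.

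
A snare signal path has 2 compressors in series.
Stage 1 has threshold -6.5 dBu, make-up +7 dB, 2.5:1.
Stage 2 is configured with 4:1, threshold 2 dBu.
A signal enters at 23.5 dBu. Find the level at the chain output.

Stage 1: overshoot 30 dB → 30/2.5 = 12 dB → 5.5 dBu; +7 dB make-up → 12.5 dBu.
Stage 2: overshoot 10.5 dB → 10.5/4 = 2.625 dB → 4.625 dBu.

4.625 dBu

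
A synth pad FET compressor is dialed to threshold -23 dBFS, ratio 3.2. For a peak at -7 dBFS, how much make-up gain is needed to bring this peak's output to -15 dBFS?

3 dB

Without make-up, output = threshold + overshoot/3.2 = -23 + 5 = -18 dBFS.
Gap to target: 3 dB.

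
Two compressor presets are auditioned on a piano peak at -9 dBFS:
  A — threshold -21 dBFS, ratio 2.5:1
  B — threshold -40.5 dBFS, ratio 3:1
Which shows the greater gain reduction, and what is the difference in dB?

A: overshoot 12 dB → output overshoot 4.8 dB → GR 7.2 dB.
B: overshoot 31.5 dB → output overshoot 10.5 dB → GR 21 dB.
Difference: 13.8 dB in favour of B.

B, by 13.8 dB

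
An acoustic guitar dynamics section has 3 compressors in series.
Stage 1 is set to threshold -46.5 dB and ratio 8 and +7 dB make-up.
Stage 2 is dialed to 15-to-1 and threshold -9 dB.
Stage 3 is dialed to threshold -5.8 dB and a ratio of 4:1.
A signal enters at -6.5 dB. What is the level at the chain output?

-34.5 dB

Stage 1: -6.5 dB is 40 dB over -46.5 dB; at 8:1 that becomes 5 dB over, giving -41.5 dB; +7 dB make-up → -34.5 dB.
Stage 2: -34.5 dB ≤ -9 dB, so stage 2 doesn't engage; output -34.5 dB.
Stage 3: -34.5 dB is at or below the -5.8 dB threshold — no compression; output -34.5 dB.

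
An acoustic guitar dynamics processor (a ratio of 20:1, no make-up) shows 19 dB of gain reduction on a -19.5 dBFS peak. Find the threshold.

-39.5 dBFS

Let T be the threshold. Output overshoot = (input overshoot)/R, so -38.5 − T = (-19.5 − T)/20.
20·(-38.5 − T) = -19.5 − T → 19·T = -770 − (-19.5) = -750.5.
T = -750.5/19 = -39.5 dBFS.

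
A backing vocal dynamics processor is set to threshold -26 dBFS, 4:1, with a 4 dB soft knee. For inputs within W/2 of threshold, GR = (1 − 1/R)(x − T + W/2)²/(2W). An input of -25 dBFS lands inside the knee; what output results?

-25.84375 dBFS

x − T + W/2 = -25 − (-26) + 2 = 3.
GR = (1 − 1/4) × 3² / 8 = 0.75 × 9 / 8 = 0.84375 dB.
Output = -25 − 0.84375 = -25.84375 dBFS.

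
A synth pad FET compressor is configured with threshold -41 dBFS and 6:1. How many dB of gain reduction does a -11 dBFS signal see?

25 dB

The signal is 30 dB above threshold.
After 6:1 compression the overshoot becomes 30/6 = 5 dB.
So the signal is attenuated by 30 − 5 = 25 dB.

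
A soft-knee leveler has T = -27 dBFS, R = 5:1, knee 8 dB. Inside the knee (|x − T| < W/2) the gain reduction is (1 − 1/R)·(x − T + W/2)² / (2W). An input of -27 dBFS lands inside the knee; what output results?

x − T + W/2 = -27 − (-27) + 4 = 4.
GR = (1 − 1/5) × 4² / 16 = 0.8 × 16 / 16 = 0.8 dB.
Output = -27 − 0.8 = -27.8 dBFS.

-27.8 dBFS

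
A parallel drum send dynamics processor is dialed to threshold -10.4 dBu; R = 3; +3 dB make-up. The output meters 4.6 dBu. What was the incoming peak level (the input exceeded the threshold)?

Before make-up, the level was 4.6 − 3 = 1.6 dBu.
That's 12 dB above the -10.4 dBu threshold.
Before 3:1 compression the overshoot was 12 × 3 = 36 dB, so input = -10.4 + 36 = 25.6 dBu.

25.6 dBu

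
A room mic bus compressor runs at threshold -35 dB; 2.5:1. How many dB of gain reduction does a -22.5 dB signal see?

7.5 dB

The signal is 12.5 dB above threshold.
A 2.5:1 ratio leaves 5 dB of that excess.
GR = overshoot in − overshoot out = 12.5 − 5 = 7.5 dB.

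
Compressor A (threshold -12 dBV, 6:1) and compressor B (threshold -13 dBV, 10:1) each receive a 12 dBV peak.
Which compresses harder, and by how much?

B, by 2.5 dB

A: GR = 24 − 24/6 = 20 dB.
B: GR = 25 − 25/10 = 22.5 dB.
B applies 2.5 dB more gain reduction.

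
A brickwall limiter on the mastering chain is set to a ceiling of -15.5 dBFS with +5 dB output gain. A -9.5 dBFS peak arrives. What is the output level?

The limiter clamps the peak to its -15.5 dBFS ceiling.
Output gain then adds 5 dB: -15.5 + 5 = -10.5 dBFS.

-10.5 dBFS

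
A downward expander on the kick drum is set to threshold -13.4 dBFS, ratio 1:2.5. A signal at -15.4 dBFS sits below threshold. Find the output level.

-18.4 dBFS

Below threshold, a 1:2.5 expander applies gain = (2.5−1)×(T − x) of attenuation.
(2.5−1) × 2 = 3 dB, so output = -15.4 − 3 = -18.4 dBFS.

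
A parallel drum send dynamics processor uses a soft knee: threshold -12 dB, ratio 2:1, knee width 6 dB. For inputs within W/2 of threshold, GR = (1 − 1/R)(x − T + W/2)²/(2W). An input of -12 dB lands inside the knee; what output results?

x − T + W/2 = -12 − (-12) + 3 = 3.
GR = (1 − 1/2) × 3² / 12 = 0.5 × 9 / 12 = 0.375 dB.
Output = -12 − 0.375 = -12.375 dB.

-12.375 dB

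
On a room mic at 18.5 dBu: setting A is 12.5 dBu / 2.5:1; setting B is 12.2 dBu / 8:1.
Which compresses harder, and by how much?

A: 6 dB over, compressed to 2.4 dB over, so 3.6 dB of GR.
B: 6.3 dB over, compressed to 0.7875 dB over, so 5.5125 dB of GR.
B reduces 1.9125 dB more.

B, by 1.9125 dB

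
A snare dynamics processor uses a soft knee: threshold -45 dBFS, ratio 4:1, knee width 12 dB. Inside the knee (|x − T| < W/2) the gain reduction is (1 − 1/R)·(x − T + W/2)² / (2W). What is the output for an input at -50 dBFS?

-50.03125 dBFS

x − T + W/2 = -50 − (-45) + 6 = 1.
GR = (1 − 1/4) × 1² / 24 = 0.75 × 1 / 24 = 0.03125 dB.
Output = -50 − 0.03125 = -50.03125 dBFS.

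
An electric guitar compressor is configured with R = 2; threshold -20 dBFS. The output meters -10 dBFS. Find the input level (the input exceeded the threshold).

The compressed level sits -10 − (-20) = 10 dB over threshold.
Before 2:1 compression the overshoot was 10 × 2 = 20 dB, so input = -20 + 20 = 0 dBFS.

0 dBFS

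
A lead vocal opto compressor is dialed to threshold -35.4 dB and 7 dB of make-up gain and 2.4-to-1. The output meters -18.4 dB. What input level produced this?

-11.4 dB

Stripping the +7 dB make-up gives -25.4 dB at the gain stage.
That's 10 dB above the -35.4 dB threshold.
Before 2.4:1 compression the overshoot was 10 × 2.4 = 24 dB, so input = -35.4 + 24 = -11.4 dB.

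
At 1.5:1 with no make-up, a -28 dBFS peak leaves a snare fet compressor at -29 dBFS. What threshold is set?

-31 dBFS

Gain reduction = -28 − (-29) = 1 dB; output overshoot = GR / (R − 1) = 1 / 0.5 = 2 dB.
Threshold = output − output overshoot = -29 − 2 = -31 dBFS.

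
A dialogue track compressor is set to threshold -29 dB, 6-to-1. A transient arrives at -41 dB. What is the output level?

-41 dB

-41 dB is 12 dB below the -29 dB threshold, so no gain reduction is applied.
Output = input = -41 dB.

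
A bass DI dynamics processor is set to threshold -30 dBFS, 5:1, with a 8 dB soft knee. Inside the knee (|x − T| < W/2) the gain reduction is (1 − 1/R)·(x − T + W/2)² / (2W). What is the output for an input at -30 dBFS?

x − T + W/2 = -30 − (-30) + 4 = 4.
GR = (1 − 1/5) × 4² / 16 = 0.8 × 16 / 16 = 0.8 dB.
Output = -30 − 0.8 = -30.8 dBFS.

-30.8 dBFS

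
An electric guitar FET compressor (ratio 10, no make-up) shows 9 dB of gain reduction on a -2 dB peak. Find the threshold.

Gain reduction = -2 − (-11) = 9 dB; output overshoot = GR / (R − 1) = 9 / 9 = 1 dB.
Threshold = output − output overshoot = -11 − 1 = -12 dB.

-12 dB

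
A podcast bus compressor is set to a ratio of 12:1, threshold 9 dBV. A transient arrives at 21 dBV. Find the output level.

10 dBV

21 dBV sits 12 dB over threshold.
The 12 dB excess becomes 1 dB after 12:1 reduction.
That puts the output at 10 dBV.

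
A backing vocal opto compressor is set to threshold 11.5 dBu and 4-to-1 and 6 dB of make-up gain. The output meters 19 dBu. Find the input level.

17.5 dBu

Before make-up, the level was 19 − 6 = 13 dBu.
That's 1.5 dB above the 11.5 dBu threshold.
Before 4:1 compression the overshoot was 1.5 × 4 = 6 dB, so input = 11.5 + 6 = 17.5 dBu.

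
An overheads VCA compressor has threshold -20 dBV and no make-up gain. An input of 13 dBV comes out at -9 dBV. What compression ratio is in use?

Input overshoot = 13 − (-20) = 33 dB; output overshoot = -9 − (-20) = 11 dB.
Ratio = 33 / 11 = 3.

3:1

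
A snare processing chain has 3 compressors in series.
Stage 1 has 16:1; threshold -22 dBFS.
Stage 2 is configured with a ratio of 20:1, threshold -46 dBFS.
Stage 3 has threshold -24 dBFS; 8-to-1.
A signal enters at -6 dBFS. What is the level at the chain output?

-44.75 dBFS

Stage 1: 16 dB above -22 dBFS, reduced 16:1 to 1 dB above → -21 dBFS.
Stage 2: -21 dBFS is 25 dB over -46 dBFS; at 20:1 that becomes 1.25 dB over, giving -44.75 dBFS.
Stage 3: -44.75 dBFS ≤ -24 dBFS, so stage 3 doesn't engage; output -44.75 dBFS.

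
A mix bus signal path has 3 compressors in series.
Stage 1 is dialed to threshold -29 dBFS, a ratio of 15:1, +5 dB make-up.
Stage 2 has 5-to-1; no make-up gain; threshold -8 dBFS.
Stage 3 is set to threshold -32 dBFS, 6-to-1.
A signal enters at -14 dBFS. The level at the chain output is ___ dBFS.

Stage 1: -14 dBFS is 15 dB over -29 dBFS; at 15:1 that becomes 1 dB over, giving -28 dBFS; +5 dB make-up → -23 dBFS.
Stage 2: -23 dBFS is at or below the -8 dBFS threshold — no compression; output -23 dBFS.
Stage 3: -23 dBFS is 9 dB over -32 dBFS; at 6:1 that becomes 1.5 dB over, giving -30.5 dBFS.

-30.5 dBFS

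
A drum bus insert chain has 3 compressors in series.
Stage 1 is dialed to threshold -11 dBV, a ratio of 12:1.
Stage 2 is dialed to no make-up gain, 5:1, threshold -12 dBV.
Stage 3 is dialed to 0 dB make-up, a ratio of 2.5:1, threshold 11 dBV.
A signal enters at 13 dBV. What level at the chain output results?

-11.4 dBV

Stage 1: 24 dB above -11 dBV, reduced 12:1 to 2 dB above → -9 dBV.
Stage 2: overshoot 3 dB → 3/5 = 0.6 dB → -11.4 dBV.
Stage 3: -11.4 dBV ≤ 11 dBV, so stage 3 doesn't engage; output -11.4 dBV.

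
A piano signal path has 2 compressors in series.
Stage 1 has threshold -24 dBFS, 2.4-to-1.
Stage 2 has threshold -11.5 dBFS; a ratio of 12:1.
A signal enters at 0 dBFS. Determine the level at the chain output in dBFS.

-14 dBFS

Stage 1: 0 dBFS is 24 dB over -24 dBFS; at 2.4:1 that becomes 10 dB over, giving -14 dBFS.
Stage 2: below threshold (-14 ≤ -11.5); passes unchanged; output -14 dBFS.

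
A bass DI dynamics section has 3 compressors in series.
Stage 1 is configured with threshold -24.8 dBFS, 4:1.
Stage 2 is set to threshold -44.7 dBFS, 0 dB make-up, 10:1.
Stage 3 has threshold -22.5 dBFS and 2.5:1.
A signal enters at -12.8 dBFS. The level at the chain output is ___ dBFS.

-42.41 dBFS

Stage 1: 12 dB above -24.8 dBFS, reduced 4:1 to 3 dB above → -21.8 dBFS.
Stage 2: overshoot 22.9 dB → 22.9/10 = 2.29 dB → -42.41 dBFS.
Stage 3: -42.41 dBFS is at or below the -22.5 dBFS threshold — no compression; output -42.41 dBFS.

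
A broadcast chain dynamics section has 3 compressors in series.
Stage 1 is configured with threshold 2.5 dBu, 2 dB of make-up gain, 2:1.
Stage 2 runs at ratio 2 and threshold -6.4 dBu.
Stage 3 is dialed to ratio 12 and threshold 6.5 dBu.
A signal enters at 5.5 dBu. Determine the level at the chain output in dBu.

Stage 1: 3 dB above 2.5 dBu, reduced 2:1 to 1.5 dB above → 4 dBu; +2 dB make-up → 6 dBu.
Stage 2: 6 dBu is 12.4 dB over -6.4 dBu; at 2:1 that becomes 6.2 dB over, giving -0.2 dBu.
Stage 3: below threshold (-0.2 ≤ 6.5); passes unchanged; output -0.2 dBu.

-0.2 dBu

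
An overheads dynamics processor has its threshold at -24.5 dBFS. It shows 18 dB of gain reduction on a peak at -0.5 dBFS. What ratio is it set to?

Input overshoot = -0.5 − (-24.5) = 24 dB.
Output overshoot = 24 − 18 = 6 dB.
Ratio = input overshoot / output overshoot = 24 / 6 = 4.

4:1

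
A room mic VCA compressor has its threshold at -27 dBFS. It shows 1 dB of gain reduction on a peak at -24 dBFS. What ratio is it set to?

1.5:1

Input overshoot = -24 − (-27) = 3 dB.
Output overshoot = 3 − 1 = 2 dB.
Ratio = input overshoot / output overshoot = 3 / 2 = 1.5.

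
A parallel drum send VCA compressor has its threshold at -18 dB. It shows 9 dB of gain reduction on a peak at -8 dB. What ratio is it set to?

10:1

Input overshoot = -8 − (-18) = 10 dB.
Output overshoot = 10 − 9 = 1 dB.
Ratio = input overshoot / output overshoot = 10 / 1 = 10.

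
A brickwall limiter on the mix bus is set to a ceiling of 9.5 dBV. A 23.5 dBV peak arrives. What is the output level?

9.5 dBV

A brickwall limiter is an ∞:1 compressor: any input above the ceiling is clamped to 9.5 dBV.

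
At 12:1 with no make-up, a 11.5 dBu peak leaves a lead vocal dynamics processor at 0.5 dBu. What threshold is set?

-0.5 dBu

Let T be the threshold. Output overshoot = (input overshoot)/R, so 0.5 − T = (11.5 − T)/12.
12·(0.5 − T) = 11.5 − T → 11·T = 6 − 11.5 = -5.5.
T = -5.5/11 = -0.5 dBu.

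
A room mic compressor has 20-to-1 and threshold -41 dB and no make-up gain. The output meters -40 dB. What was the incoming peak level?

-21 dB

That's 1 dB above the -41 dB threshold.
Undo the ratio: input overshoot = 1 × 20 = 20 dB, giving input = -21 dB.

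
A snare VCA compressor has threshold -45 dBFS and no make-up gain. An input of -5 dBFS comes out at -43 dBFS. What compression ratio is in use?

Input overshoot = -5 − (-45) = 40 dB; output overshoot = -43 − (-45) = 2 dB.
Ratio = 40 / 2 = 20.

20:1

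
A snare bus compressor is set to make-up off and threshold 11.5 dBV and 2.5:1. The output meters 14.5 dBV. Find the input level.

Post-compression overshoot = 14.5 − 11.5 = 3 dB.
Input overshoot = R × output overshoot = 7.5 dB → input = 11.5 + 7.5 = 19 dBV.

19 dBV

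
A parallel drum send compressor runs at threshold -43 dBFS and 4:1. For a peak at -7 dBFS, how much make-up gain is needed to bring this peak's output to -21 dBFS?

The peak compresses to -43 + 36/4 = -34 dBFS.
To reach -21 dBFS requires -21 − (-34) = 13 dB of make-up.

13 dB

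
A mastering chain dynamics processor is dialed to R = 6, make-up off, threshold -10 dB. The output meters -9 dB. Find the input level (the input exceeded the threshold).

-4 dB

The compressed level sits -9 − (-10) = 1 dB over threshold.
Before 6:1 compression the overshoot was 1 × 6 = 6 dB, so input = -10 + 6 = -4 dB.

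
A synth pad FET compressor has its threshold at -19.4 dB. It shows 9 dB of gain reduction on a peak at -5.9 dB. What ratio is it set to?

Input overshoot = -5.9 − (-19.4) = 13.5 dB.
Output overshoot = 13.5 − 9 = 4.5 dB.
Ratio = input overshoot / output overshoot = 13.5 / 4.5 = 3.

3:1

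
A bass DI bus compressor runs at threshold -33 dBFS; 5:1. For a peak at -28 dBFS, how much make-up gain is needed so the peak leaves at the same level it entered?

Without make-up, output = threshold + overshoot/5 = -33 + 1 = -32 dBFS.
Gap to target: 4 dB.

4 dB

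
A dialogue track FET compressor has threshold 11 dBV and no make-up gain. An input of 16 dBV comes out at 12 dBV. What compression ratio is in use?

5:1

Input overshoot = 16 − 11 = 5 dB; output overshoot = 12 − 11 = 1 dB.
Ratio = 5 / 1 = 5.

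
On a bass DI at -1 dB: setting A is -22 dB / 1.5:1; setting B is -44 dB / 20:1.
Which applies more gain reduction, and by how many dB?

A: 21 dB over, compressed to 14 dB over, so 7 dB of GR.
B: 43 dB over, compressed to 2.15 dB over, so 40.85 dB of GR.
Difference: 33.85 dB in favour of B.

B, by 33.85 dB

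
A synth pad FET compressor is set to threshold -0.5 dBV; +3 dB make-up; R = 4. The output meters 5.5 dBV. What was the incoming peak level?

Stripping the +3 dB make-up gives 2.5 dBV at the gain stage.
That's 3 dB above the -0.5 dBV threshold.
Undo the ratio: input overshoot = 3 × 4 = 12 dB, giving input = 11.5 dBV.

11.5 dBV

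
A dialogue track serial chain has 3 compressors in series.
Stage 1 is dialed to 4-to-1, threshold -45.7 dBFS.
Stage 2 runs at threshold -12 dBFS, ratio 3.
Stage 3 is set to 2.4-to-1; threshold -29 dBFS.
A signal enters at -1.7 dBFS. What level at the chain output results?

-34.7 dBFS

Stage 1: 44 dB above -45.7 dBFS, reduced 4:1 to 11 dB above → -34.7 dBFS.
Stage 2: -34.7 dBFS ≤ -12 dBFS, so stage 2 doesn't engage; output -34.7 dBFS.
Stage 3: below threshold (-34.7 ≤ -29); passes unchanged; output -34.7 dBFS.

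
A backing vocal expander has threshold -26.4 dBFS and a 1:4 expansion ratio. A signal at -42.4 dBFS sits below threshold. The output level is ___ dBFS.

The input is 16 dB below the -26.4 dBFS threshold.
A 1:4 expander multiplies undershoot by 4: 16 × 4 = 64 dB below threshold.
Output = -26.4 − 64 = -90.4 dBFS.

-90.4 dBFS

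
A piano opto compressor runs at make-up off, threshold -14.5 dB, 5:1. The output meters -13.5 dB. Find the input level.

The compressed level sits -13.5 − (-14.5) = 1 dB over threshold.
Before 5:1 compression the overshoot was 1 × 5 = 5 dB, so input = -14.5 + 5 = -9.5 dB.

-9.5 dB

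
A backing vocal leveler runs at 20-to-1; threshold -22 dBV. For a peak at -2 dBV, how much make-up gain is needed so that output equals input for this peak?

19 dB

Overshoot 20 dB → 20/20 = 1 dB after compression, so the compressed level is -22 + 1 = -21 dBV.
Make-up = target − compressed = -2 − (-21) = 19 dB.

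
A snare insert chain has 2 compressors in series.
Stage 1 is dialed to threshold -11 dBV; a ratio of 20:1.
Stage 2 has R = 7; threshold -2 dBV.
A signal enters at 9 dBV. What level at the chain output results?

-10 dBV

Stage 1: 20 dB above -11 dBV, reduced 20:1 to 1 dB above → -10 dBV.
Stage 2: -10 dBV is at or below the -2 dBV threshold — no compression; output -10 dBV.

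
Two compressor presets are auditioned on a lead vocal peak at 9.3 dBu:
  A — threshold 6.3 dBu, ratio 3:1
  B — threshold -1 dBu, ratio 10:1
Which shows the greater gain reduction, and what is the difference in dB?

B, by 7.27 dB

A: GR = 3 − 3/3 = 2 dB.
B: GR = 10.3 − 10.3/10 = 9.27 dB.
B applies 7.27 dB more gain reduction.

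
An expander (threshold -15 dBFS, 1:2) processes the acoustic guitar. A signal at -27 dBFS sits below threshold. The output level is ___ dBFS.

-39 dBFS

The input is 12 dB below the -15 dBFS threshold.
A 1:2 expander multiplies undershoot by 2: 12 × 2 = 24 dB below threshold.
Output = -15 − 24 = -39 dBFS.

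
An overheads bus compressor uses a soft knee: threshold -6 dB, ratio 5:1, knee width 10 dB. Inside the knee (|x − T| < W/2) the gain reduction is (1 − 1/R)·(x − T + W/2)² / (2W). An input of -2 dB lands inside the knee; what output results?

x − T + W/2 = -2 − (-6) + 5 = 9.
GR = (1 − 1/5) × 9² / 20 = 0.8 × 81 / 20 = 3.24 dB.
Output = -2 − 3.24 = -5.24 dB.

-5.24 dB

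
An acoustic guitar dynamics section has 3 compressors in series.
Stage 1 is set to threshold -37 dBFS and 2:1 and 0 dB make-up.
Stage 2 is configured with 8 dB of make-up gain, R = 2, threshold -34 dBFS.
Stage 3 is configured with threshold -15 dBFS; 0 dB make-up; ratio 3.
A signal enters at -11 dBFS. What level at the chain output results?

-21 dBFS

Stage 1: overshoot 26 dB → 26/2 = 13 dB → -24 dBFS.
Stage 2: 10 dB above -34 dBFS, reduced 2:1 to 5 dB above → -29 dBFS; +8 dB make-up → -21 dBFS.
Stage 3: -21 dBFS ≤ -15 dBFS, so stage 3 doesn't engage; output -21 dBFS.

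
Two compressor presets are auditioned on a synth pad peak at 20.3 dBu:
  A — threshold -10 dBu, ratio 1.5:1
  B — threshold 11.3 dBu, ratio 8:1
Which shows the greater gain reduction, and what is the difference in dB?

A: 30.3 dB over, compressed to 20.2 dB over, so 10.1 dB of GR.
B: 9 dB over, compressed to 1.125 dB over, so 7.875 dB of GR.
A applies 2.225 dB more gain reduction.

A, by 2.225 dB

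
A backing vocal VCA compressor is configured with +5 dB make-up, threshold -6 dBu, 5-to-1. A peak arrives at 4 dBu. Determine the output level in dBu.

1 dBu

The input is 10 dB above the -6 dBu threshold.
At 5:1 the overshoot is divided by 5, leaving 2 dB above threshold.
Output = -6 + 2 = -4 dBu; make-up adds 5 dB, giving 1 dBu.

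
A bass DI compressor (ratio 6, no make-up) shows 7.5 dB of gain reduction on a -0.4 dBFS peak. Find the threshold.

Input is 9 dB above T (since output overshoot × R = input overshoot: (-7.9 − T)·6 = -0.4 − T gives T = -9.4 dBFS).
Check: -9.4 + (-0.4 − (-9.4))/6 = -9.4 + 1.5 = -7.9 dBFS. ✓

-9.4 dBFS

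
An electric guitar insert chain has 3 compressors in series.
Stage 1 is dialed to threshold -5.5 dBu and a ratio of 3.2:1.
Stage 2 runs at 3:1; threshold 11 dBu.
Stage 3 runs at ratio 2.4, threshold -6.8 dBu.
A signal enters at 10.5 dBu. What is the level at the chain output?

-4.175 dBu

Stage 1: 10.5 dBu is 16 dB over -5.5 dBu; at 3.2:1 that becomes 5 dB over, giving -0.5 dBu.
Stage 2: -0.5 dBu is at or below the 11 dBu threshold — no compression; output -0.5 dBu.
Stage 3: overshoot 6.3 dB → 6.3/2.4 = 2.625 dB → -4.175 dBu.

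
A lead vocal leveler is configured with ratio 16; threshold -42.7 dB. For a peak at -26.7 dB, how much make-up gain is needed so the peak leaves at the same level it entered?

15 dB

Overshoot 16 dB → 16/16 = 1 dB after compression, so the compressed level is -42.7 + 1 = -41.7 dB.
Make-up = target − compressed = -26.7 − (-41.7) = 15 dB.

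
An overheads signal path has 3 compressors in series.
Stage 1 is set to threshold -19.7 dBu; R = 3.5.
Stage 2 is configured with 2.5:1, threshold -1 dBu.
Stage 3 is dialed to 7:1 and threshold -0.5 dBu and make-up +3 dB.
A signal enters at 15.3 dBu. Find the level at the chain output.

-6.7 dBu

Stage 1: 15.3 dBu is 35 dB over -19.7 dBu; at 3.5:1 that becomes 10 dB over, giving -9.7 dBu.
Stage 2: -9.7 dBu is at or below the -1 dBu threshold — no compression; output -9.7 dBu.
Stage 3: below threshold (-9.7 ≤ -0.5); passes unchanged; make-up brings it to -6.7 dBu.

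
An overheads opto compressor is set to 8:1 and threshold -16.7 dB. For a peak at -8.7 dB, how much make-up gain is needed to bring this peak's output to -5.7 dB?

The peak compresses to -16.7 + 8/8 = -15.7 dB.
To reach -5.7 dB requires -5.7 − (-15.7) = 10 dB of make-up.

10 dB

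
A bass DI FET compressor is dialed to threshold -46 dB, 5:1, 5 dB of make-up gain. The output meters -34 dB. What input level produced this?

Stripping the +5 dB make-up gives -39 dB at the gain stage.
That's 7 dB above the -46 dB threshold.
Undo the ratio: input overshoot = 7 × 5 = 35 dB, giving input = -11 dB.

-11 dB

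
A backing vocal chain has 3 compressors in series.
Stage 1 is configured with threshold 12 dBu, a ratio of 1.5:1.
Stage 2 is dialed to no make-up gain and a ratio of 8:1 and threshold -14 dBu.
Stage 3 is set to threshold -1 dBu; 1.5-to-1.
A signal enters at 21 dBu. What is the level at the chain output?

Stage 1: overshoot 9 dB → 9/1.5 = 6 dB → 18 dBu.
Stage 2: overshoot 32 dB → 32/8 = 4 dB → -10 dBu.
Stage 3: -10 dBu is at or below the -1 dBu threshold — no compression; output -10 dBu.

-10 dBu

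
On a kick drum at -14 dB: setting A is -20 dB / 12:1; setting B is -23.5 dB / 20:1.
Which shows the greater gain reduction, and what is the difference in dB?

A: 6 dB over, compressed to 0.5 dB over, so 5.5 dB of GR.
B: 9.5 dB over, compressed to 0.475 dB over, so 9.025 dB of GR.
Difference: 3.525 dB in favour of B.

B, by 3.525 dB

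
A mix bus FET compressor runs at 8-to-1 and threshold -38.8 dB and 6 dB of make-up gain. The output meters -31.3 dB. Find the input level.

-26.8 dB

Remove make-up: -31.3 − 6 = -37.3 dB.
Post-compression overshoot = -37.3 − (-38.8) = 1.5 dB.
Input overshoot = R × output overshoot = 12 dB → input = -38.8 + 12 = -26.8 dB.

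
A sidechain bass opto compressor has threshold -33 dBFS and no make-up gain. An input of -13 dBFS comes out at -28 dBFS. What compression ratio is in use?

Input overshoot = -13 − (-33) = 20 dB; output overshoot = -28 − (-33) = 5 dB.
Ratio = 20 / 5 = 4.

4:1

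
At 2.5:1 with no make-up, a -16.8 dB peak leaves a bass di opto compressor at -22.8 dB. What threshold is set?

Input is 10 dB above T (since output overshoot × R = input overshoot: (-22.8 − T)·2.5 = -16.8 − T gives T = -26.8 dB).
Check: -26.8 + (-16.8 − (-26.8))/2.5 = -26.8 + 4 = -22.8 dB. ✓

-26.8 dB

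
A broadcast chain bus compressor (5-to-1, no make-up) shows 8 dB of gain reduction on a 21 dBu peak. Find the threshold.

Let T be the threshold. Output overshoot = (input overshoot)/R, so 13 − T = (21 − T)/5.
5·(13 − T) = 21 − T → 4·T = 65 − 21 = 44.
T = 44/4 = 11 dBu.

11 dBu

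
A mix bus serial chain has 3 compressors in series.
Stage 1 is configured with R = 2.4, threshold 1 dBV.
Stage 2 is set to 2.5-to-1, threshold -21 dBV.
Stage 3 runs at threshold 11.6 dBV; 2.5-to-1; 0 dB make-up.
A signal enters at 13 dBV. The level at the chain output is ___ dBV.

Stage 1: 13 dBV is 12 dB over 1 dBV; at 2.4:1 that becomes 5 dB over, giving 6 dBV.
Stage 2: 27 dB above -21 dBV, reduced 2.5:1 to 10.8 dB above → -10.2 dBV.
Stage 3: -10.2 dBV is at or below the 11.6 dBV threshold — no compression; output -10.2 dBV.

-10.2 dBV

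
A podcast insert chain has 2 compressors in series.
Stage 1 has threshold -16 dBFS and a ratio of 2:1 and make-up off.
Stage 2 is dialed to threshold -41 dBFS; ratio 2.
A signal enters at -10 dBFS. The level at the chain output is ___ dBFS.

-27 dBFS

Stage 1: 6 dB above -16 dBFS, reduced 2:1 to 3 dB above → -13 dBFS.
Stage 2: 28 dB above -41 dBFS, reduced 2:1 to 14 dB above → -27 dBFS.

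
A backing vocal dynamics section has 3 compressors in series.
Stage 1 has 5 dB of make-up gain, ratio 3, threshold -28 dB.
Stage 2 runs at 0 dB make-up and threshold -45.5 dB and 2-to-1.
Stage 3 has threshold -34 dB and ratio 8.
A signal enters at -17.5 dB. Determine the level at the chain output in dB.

Stage 1: overshoot 10.5 dB → 10.5/3 = 3.5 dB → -24.5 dB; +5 dB make-up → -19.5 dB.
Stage 2: overshoot 26 dB → 26/2 = 13 dB → -32.5 dB.
Stage 3: overshoot 1.5 dB → 1.5/8 = 0.1875 dB → -33.8125 dB.

-33.8125 dB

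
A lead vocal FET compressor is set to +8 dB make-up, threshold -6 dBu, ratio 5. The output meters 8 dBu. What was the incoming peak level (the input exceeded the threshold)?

Before make-up, the level was 8 − 8 = 0 dBu.
The compressed level sits 0 − (-6) = 6 dB over threshold.
Undo the ratio: input overshoot = 6 × 5 = 30 dB, giving input = 24 dBu.

24 dBu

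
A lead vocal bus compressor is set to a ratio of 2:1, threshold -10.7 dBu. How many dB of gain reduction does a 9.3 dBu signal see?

9.3 dBu exceeds the threshold by 20 dB.
At 2:1, output sits 20/2 = 10 dB above threshold.
So the signal is attenuated by 20 − 10 = 10 dB.

10 dB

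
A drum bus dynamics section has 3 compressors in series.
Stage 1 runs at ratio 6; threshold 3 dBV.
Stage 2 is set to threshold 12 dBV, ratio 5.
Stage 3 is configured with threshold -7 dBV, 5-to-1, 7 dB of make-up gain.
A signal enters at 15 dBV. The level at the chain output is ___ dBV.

2.4 dBV

Stage 1: overshoot 12 dB → 12/6 = 2 dB → 5 dBV.
Stage 2: below threshold (5 ≤ 12); passes unchanged; output 5 dBV.
Stage 3: 5 dBV is 12 dB over -7 dBV; at 5:1 that becomes 2.4 dB over, giving -4.6 dBV; +7 dB make-up → 2.4 dBV.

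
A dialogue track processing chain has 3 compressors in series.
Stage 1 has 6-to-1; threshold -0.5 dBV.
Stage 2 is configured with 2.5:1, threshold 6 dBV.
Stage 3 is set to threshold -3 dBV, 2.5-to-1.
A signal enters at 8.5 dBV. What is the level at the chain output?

-1.4 dBV

Stage 1: overshoot 9 dB → 9/6 = 1.5 dB → 1 dBV.
Stage 2: 1 dBV ≤ 6 dBV, so stage 2 doesn't engage; output 1 dBV.
Stage 3: 4 dB above -3 dBV, reduced 2.5:1 to 1.6 dB above → -1.4 dBV.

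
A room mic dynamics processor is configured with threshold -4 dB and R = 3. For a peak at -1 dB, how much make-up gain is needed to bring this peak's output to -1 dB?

Overshoot 3 dB → 3/3 = 1 dB after compression, so the compressed level is -4 + 1 = -3 dB.
Make-up = target − compressed = -1 − (-3) = 2 dB.

2 dB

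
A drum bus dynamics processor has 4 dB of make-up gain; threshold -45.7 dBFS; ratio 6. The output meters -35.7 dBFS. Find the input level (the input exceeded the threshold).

Stripping the +4 dB make-up gives -39.7 dBFS at the gain stage.
The compressed level sits -39.7 − (-45.7) = 6 dB over threshold.
Input overshoot = R × output overshoot = 36 dB → input = -45.7 + 36 = -9.7 dBFS.

-9.7 dBFS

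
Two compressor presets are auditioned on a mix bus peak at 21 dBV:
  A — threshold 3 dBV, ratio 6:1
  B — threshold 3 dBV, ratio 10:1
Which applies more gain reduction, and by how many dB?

B, by 1.2 dB

A: 18 dB over, compressed to 3 dB over, so 15 dB of GR.
B: 18 dB over, compressed to 1.8 dB over, so 16.2 dB of GR.
B reduces 1.2 dB more.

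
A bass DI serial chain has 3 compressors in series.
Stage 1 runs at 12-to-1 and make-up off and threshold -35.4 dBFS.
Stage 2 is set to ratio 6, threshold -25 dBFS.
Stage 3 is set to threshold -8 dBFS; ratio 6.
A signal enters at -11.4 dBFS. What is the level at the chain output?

-33.4 dBFS

Stage 1: 24 dB above -35.4 dBFS, reduced 12:1 to 2 dB above → -33.4 dBFS.
Stage 2: -33.4 dBFS is at or below the -25 dBFS threshold — no compression; output -33.4 dBFS.
Stage 3: -33.4 dBFS is at or below the -8 dBFS threshold — no compression; output -33.4 dBFS.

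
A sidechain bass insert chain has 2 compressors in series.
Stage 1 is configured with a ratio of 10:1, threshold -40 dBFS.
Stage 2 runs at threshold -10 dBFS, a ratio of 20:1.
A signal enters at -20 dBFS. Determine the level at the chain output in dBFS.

-38 dBFS

Stage 1: 20 dB above -40 dBFS, reduced 10:1 to 2 dB above → -38 dBFS.
Stage 2: -38 dBFS ≤ -10 dBFS, so stage 2 doesn't engage; output -38 dBFS.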